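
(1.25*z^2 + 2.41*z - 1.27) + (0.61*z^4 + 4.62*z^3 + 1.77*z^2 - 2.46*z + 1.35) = 0.61*z^4 + 4.62*z^3 + 3.02*z^2 - 0.0499999999999998*z + 0.0800000000000001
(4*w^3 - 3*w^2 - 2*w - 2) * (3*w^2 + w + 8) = 12*w^5 - 5*w^4 + 23*w^3 - 32*w^2 - 18*w - 16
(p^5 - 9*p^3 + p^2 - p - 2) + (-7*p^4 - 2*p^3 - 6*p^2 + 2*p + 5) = p^5 - 7*p^4 - 11*p^3 - 5*p^2 + p + 3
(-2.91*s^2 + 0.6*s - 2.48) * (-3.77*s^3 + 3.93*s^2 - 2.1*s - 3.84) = 10.9707*s^5 - 13.6983*s^4 + 17.8186*s^3 + 0.168000000000001*s^2 + 2.904*s + 9.5232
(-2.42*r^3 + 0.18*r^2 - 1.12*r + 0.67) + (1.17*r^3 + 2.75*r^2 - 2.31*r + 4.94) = -1.25*r^3 + 2.93*r^2 - 3.43*r + 5.61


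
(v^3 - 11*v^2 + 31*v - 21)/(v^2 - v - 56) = (-v^3 + 11*v^2 - 31*v + 21)/(-v^2 + v + 56)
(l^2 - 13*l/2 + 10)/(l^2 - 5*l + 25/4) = 2*(l - 4)/(2*l - 5)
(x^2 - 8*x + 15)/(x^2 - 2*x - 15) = (x - 3)/(x + 3)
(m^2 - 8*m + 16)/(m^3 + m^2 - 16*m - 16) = (m - 4)/(m^2 + 5*m + 4)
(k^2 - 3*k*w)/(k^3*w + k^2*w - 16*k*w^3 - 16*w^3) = k*(k - 3*w)/(w*(k^3 + k^2 - 16*k*w^2 - 16*w^2))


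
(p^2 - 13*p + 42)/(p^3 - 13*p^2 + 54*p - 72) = (p - 7)/(p^2 - 7*p + 12)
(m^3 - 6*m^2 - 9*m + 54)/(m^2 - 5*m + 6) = (m^2 - 3*m - 18)/(m - 2)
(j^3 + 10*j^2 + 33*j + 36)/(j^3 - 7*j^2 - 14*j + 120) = (j^2 + 6*j + 9)/(j^2 - 11*j + 30)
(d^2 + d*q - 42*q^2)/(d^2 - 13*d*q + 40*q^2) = (d^2 + d*q - 42*q^2)/(d^2 - 13*d*q + 40*q^2)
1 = 1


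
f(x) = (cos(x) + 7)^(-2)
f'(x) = 2*sin(x)/(cos(x) + 7)^3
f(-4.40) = 0.02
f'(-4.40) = 0.01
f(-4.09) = 0.02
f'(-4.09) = 0.01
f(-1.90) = 0.02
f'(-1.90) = -0.01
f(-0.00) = 0.02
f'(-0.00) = 0.00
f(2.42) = 0.03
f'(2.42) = 0.01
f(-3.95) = 0.03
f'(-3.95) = 0.01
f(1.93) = 0.02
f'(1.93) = 0.01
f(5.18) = 0.02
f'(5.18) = -0.00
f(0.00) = 0.02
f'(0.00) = 0.00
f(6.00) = 0.02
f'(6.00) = 0.00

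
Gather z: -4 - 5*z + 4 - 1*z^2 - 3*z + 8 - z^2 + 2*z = -2*z^2 - 6*z + 8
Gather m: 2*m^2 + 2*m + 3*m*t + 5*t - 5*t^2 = 2*m^2 + m*(3*t + 2) - 5*t^2 + 5*t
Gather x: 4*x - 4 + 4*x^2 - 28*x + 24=4*x^2 - 24*x + 20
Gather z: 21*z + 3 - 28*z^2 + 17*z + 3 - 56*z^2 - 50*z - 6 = -84*z^2 - 12*z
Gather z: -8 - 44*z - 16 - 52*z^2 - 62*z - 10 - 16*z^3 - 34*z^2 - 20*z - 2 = -16*z^3 - 86*z^2 - 126*z - 36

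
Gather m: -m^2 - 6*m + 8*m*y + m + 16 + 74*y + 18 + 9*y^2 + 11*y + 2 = -m^2 + m*(8*y - 5) + 9*y^2 + 85*y + 36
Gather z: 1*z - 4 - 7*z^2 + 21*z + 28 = -7*z^2 + 22*z + 24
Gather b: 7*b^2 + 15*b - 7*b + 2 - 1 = 7*b^2 + 8*b + 1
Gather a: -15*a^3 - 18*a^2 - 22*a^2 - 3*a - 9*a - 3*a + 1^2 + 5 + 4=-15*a^3 - 40*a^2 - 15*a + 10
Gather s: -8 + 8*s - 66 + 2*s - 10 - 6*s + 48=4*s - 36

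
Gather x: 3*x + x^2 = x^2 + 3*x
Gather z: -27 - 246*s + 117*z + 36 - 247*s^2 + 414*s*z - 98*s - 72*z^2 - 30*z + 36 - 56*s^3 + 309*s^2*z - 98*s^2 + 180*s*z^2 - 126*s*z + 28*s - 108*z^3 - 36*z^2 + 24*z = -56*s^3 - 345*s^2 - 316*s - 108*z^3 + z^2*(180*s - 108) + z*(309*s^2 + 288*s + 111) + 45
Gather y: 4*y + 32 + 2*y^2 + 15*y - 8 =2*y^2 + 19*y + 24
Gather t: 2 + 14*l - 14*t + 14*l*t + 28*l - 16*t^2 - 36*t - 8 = 42*l - 16*t^2 + t*(14*l - 50) - 6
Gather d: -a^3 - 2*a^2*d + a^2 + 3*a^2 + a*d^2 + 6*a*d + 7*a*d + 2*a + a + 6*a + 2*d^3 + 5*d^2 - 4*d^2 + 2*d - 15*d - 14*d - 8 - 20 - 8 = -a^3 + 4*a^2 + 9*a + 2*d^3 + d^2*(a + 1) + d*(-2*a^2 + 13*a - 27) - 36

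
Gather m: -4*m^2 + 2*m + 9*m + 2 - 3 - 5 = -4*m^2 + 11*m - 6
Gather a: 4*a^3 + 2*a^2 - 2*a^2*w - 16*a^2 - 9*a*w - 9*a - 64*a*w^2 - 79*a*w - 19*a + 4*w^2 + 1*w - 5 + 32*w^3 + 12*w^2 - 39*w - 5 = 4*a^3 + a^2*(-2*w - 14) + a*(-64*w^2 - 88*w - 28) + 32*w^3 + 16*w^2 - 38*w - 10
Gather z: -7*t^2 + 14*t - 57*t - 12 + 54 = -7*t^2 - 43*t + 42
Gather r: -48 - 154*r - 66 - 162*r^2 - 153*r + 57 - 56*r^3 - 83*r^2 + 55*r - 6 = -56*r^3 - 245*r^2 - 252*r - 63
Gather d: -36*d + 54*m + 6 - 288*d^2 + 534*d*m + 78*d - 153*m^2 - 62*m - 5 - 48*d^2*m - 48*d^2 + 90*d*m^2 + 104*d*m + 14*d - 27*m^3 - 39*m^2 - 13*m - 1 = d^2*(-48*m - 336) + d*(90*m^2 + 638*m + 56) - 27*m^3 - 192*m^2 - 21*m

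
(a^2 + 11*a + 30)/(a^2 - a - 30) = (a + 6)/(a - 6)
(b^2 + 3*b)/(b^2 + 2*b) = (b + 3)/(b + 2)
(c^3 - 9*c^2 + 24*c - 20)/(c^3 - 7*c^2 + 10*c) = (c - 2)/c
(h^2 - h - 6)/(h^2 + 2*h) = (h - 3)/h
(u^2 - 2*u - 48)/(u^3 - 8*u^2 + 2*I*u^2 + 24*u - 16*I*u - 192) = (u + 6)/(u^2 + 2*I*u + 24)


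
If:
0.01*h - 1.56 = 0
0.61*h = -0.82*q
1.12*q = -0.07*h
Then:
No Solution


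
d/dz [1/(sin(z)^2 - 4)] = -2*sin(z)*cos(z)/(sin(z)^2 - 4)^2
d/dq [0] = 0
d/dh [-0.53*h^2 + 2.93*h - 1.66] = 2.93 - 1.06*h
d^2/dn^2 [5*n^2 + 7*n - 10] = 10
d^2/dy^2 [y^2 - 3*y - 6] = 2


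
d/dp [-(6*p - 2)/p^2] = 2*(3*p - 2)/p^3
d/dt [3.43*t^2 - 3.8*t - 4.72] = 6.86*t - 3.8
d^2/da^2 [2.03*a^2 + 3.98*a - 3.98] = 4.06000000000000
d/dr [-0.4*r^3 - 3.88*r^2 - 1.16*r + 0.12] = -1.2*r^2 - 7.76*r - 1.16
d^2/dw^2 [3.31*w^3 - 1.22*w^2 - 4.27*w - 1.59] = 19.86*w - 2.44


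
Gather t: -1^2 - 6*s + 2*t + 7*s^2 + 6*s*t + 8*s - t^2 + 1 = 7*s^2 + 2*s - t^2 + t*(6*s + 2)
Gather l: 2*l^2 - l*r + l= 2*l^2 + l*(1 - r)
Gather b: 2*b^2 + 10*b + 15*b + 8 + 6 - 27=2*b^2 + 25*b - 13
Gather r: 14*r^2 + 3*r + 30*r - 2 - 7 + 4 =14*r^2 + 33*r - 5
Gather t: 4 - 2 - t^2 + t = -t^2 + t + 2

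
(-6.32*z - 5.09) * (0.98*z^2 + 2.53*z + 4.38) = -6.1936*z^3 - 20.9778*z^2 - 40.5593*z - 22.2942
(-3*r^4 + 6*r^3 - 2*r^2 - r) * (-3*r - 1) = 9*r^5 - 15*r^4 + 5*r^2 + r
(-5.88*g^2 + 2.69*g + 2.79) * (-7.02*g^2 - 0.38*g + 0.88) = 41.2776*g^4 - 16.6494*g^3 - 25.7824*g^2 + 1.307*g + 2.4552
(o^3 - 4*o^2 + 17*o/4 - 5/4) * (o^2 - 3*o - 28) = o^5 - 7*o^4 - 47*o^3/4 + 98*o^2 - 461*o/4 + 35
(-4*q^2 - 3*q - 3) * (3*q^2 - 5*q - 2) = -12*q^4 + 11*q^3 + 14*q^2 + 21*q + 6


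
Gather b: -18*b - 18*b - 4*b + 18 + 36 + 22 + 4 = 80 - 40*b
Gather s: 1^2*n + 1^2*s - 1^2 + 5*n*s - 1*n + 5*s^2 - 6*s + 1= 5*s^2 + s*(5*n - 5)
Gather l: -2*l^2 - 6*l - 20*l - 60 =-2*l^2 - 26*l - 60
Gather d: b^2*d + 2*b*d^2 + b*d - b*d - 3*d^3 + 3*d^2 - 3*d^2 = b^2*d + 2*b*d^2 - 3*d^3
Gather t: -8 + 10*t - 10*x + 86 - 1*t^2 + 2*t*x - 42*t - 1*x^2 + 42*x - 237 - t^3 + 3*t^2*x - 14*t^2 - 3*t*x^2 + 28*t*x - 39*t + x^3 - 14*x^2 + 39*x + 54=-t^3 + t^2*(3*x - 15) + t*(-3*x^2 + 30*x - 71) + x^3 - 15*x^2 + 71*x - 105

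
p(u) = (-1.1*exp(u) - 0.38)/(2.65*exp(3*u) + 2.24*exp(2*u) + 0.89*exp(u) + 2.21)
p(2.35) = -0.00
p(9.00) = 0.00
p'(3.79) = 0.00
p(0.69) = -0.08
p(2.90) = -0.00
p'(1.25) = 0.05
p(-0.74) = -0.26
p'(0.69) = 0.12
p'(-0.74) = 0.02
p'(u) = (-1.1*exp(u) - 0.38)*(-7.95*exp(3*u) - 4.48*exp(2*u) - 0.89*exp(u))/(2.65*exp(3*u) + 2.24*exp(2*u) + 0.89*exp(u) + 2.21)^2 - 1.1*exp(u)/(2.65*exp(3*u) + 2.24*exp(2*u) + 0.89*exp(u) + 2.21) = (5.83*exp(3*u) + 5.485*exp(2*u) + 1.7024*exp(u) - 2.0928)*exp(u)/(7.0225*exp(6*u) + 11.872*exp(5*u) + 9.7346*exp(4*u) + 15.7002*exp(3*u) + 10.6929*exp(2*u) + 3.9338*exp(u) + 4.8841)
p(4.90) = -0.00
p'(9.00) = 0.00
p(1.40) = -0.02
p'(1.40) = 0.04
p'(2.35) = 0.01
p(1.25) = -0.03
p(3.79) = -0.00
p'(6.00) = 0.00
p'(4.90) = 0.00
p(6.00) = 0.00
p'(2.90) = 0.00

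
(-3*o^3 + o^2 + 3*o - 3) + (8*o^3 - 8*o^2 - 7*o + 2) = 5*o^3 - 7*o^2 - 4*o - 1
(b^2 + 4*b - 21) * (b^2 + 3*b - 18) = b^4 + 7*b^3 - 27*b^2 - 135*b + 378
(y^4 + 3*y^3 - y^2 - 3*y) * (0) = 0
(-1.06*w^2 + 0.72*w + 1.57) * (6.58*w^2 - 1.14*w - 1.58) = -6.9748*w^4 + 5.946*w^3 + 11.1846*w^2 - 2.9274*w - 2.4806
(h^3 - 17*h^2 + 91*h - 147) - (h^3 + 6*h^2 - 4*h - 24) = -23*h^2 + 95*h - 123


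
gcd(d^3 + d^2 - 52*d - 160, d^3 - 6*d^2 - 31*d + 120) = d^2 - 3*d - 40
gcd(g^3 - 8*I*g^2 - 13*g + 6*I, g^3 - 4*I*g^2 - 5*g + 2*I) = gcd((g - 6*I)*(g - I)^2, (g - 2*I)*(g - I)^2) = g^2 - 2*I*g - 1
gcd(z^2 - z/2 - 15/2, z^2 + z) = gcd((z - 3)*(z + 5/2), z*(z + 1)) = 1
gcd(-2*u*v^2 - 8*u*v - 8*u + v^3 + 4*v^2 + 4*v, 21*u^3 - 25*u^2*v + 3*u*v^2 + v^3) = 1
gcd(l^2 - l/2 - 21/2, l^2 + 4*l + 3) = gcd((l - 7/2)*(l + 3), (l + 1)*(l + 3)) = l + 3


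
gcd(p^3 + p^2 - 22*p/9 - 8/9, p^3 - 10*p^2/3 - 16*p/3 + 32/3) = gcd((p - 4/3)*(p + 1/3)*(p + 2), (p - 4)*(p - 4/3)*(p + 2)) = p^2 + 2*p/3 - 8/3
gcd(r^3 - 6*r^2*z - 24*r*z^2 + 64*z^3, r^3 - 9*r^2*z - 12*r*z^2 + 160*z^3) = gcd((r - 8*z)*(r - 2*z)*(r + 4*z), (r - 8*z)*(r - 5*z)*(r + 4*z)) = -r^2 + 4*r*z + 32*z^2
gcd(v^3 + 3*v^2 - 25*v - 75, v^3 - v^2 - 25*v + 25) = v^2 - 25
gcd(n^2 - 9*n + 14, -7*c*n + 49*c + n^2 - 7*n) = n - 7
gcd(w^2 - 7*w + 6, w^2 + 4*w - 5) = w - 1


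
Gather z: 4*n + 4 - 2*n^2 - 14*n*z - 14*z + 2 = -2*n^2 + 4*n + z*(-14*n - 14) + 6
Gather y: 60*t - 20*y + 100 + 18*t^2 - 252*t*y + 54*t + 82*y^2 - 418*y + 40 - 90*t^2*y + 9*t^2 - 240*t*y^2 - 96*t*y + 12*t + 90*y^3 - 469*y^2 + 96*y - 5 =27*t^2 + 126*t + 90*y^3 + y^2*(-240*t - 387) + y*(-90*t^2 - 348*t - 342) + 135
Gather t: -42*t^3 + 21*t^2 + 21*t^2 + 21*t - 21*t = -42*t^3 + 42*t^2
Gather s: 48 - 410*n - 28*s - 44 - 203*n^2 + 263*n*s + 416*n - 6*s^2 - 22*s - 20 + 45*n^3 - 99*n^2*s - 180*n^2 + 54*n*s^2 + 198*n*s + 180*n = 45*n^3 - 383*n^2 + 186*n + s^2*(54*n - 6) + s*(-99*n^2 + 461*n - 50) - 16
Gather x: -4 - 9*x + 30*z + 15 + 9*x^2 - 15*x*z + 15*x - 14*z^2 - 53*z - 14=9*x^2 + x*(6 - 15*z) - 14*z^2 - 23*z - 3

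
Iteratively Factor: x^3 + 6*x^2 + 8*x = (x + 2)*(x^2 + 4*x) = (x + 2)*(x + 4)*(x)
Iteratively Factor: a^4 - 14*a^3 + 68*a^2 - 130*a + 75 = (a - 5)*(a^3 - 9*a^2 + 23*a - 15) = (a - 5)*(a - 3)*(a^2 - 6*a + 5) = (a - 5)*(a - 3)*(a - 1)*(a - 5)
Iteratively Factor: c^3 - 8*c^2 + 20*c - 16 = (c - 4)*(c^2 - 4*c + 4) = (c - 4)*(c - 2)*(c - 2)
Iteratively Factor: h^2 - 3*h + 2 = (h - 1)*(h - 2)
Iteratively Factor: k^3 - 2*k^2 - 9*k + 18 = (k - 3)*(k^2 + k - 6) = (k - 3)*(k - 2)*(k + 3)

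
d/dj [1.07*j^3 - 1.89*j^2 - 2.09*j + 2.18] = 3.21*j^2 - 3.78*j - 2.09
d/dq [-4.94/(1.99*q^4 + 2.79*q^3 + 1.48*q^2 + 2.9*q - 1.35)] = (39.3224*q^3 + 41.3478*q^2 + 14.6224*q + 14.326)/(1.99*q^4 + 2.79*q^3 + 1.48*q^2 + 2.9*q - 1.35)^2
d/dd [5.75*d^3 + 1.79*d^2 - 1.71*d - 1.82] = 17.25*d^2 + 3.58*d - 1.71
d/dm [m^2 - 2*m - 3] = 2*m - 2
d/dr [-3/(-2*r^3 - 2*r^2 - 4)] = 3*r*(-3*r - 2)/(2*(r^3 + r^2 + 2)^2)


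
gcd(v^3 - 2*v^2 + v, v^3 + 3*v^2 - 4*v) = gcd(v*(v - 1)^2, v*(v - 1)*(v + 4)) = v^2 - v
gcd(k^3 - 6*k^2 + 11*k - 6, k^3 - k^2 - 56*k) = 1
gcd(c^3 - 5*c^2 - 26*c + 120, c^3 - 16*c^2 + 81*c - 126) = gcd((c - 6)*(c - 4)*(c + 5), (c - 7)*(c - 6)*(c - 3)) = c - 6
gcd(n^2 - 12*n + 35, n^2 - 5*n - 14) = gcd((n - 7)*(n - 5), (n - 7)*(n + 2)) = n - 7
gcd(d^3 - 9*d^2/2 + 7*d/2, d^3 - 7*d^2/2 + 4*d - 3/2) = d - 1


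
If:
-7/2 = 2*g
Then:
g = -7/4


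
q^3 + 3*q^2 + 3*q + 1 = (q + 1)^3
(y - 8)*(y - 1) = y^2 - 9*y + 8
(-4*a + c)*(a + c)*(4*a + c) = -16*a^3 - 16*a^2*c + a*c^2 + c^3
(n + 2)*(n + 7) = n^2 + 9*n + 14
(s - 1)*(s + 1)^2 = s^3 + s^2 - s - 1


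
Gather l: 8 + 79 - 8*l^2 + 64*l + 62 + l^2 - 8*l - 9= -7*l^2 + 56*l + 140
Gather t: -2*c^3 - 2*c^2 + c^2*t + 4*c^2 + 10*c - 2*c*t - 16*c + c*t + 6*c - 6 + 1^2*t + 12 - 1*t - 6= -2*c^3 + 2*c^2 + t*(c^2 - c)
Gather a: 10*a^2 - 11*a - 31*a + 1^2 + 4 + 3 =10*a^2 - 42*a + 8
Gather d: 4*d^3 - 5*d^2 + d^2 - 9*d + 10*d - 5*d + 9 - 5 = 4*d^3 - 4*d^2 - 4*d + 4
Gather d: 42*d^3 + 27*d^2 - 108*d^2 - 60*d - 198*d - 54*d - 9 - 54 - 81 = 42*d^3 - 81*d^2 - 312*d - 144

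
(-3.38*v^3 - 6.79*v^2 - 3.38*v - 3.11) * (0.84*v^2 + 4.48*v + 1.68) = -2.8392*v^5 - 20.846*v^4 - 38.9368*v^3 - 29.162*v^2 - 19.6112*v - 5.2248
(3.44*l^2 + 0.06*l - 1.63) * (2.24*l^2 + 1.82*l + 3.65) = 7.7056*l^4 + 6.3952*l^3 + 9.014*l^2 - 2.7476*l - 5.9495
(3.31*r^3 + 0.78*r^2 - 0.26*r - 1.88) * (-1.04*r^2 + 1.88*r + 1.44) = -3.4424*r^5 + 5.4116*r^4 + 6.5032*r^3 + 2.5896*r^2 - 3.9088*r - 2.7072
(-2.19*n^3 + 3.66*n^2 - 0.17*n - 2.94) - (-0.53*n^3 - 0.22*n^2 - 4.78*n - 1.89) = -1.66*n^3 + 3.88*n^2 + 4.61*n - 1.05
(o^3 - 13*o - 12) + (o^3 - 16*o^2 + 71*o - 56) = 2*o^3 - 16*o^2 + 58*o - 68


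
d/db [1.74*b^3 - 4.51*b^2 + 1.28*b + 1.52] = 5.22*b^2 - 9.02*b + 1.28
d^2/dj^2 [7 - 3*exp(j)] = -3*exp(j)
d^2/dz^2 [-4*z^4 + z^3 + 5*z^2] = -48*z^2 + 6*z + 10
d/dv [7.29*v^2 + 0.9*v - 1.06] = 14.58*v + 0.9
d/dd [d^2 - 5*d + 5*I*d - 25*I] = 2*d - 5 + 5*I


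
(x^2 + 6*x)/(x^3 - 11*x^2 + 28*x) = (x + 6)/(x^2 - 11*x + 28)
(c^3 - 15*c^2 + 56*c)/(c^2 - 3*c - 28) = c*(c - 8)/(c + 4)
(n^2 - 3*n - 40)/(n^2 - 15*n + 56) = (n + 5)/(n - 7)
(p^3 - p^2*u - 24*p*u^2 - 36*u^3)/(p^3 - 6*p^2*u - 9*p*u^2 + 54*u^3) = (p + 2*u)/(p - 3*u)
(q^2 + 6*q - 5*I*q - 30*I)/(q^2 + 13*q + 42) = (q - 5*I)/(q + 7)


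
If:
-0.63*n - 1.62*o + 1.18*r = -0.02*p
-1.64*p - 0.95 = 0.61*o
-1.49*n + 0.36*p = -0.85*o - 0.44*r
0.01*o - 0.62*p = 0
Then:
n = -1.74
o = -1.49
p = -0.02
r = -2.98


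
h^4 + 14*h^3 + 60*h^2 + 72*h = h*(h + 2)*(h + 6)^2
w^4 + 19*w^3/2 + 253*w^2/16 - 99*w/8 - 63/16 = (w - 3/4)*(w + 1/4)*(w + 3)*(w + 7)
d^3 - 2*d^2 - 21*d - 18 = (d - 6)*(d + 1)*(d + 3)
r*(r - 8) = r^2 - 8*r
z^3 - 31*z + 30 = (z - 5)*(z - 1)*(z + 6)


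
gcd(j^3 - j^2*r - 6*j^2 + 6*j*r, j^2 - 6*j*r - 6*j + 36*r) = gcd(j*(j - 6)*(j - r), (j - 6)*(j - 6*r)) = j - 6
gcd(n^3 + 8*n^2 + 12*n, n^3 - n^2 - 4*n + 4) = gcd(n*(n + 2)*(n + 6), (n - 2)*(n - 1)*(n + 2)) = n + 2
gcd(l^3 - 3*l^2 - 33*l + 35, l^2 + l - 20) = l + 5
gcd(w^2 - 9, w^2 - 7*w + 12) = w - 3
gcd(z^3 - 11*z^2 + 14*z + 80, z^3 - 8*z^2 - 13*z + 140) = z - 5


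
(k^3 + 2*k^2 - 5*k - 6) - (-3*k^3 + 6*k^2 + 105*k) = 4*k^3 - 4*k^2 - 110*k - 6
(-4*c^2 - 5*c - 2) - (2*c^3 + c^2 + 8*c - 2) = -2*c^3 - 5*c^2 - 13*c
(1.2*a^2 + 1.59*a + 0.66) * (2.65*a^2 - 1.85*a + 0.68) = 3.18*a^4 + 1.9935*a^3 - 0.3765*a^2 - 0.1398*a + 0.4488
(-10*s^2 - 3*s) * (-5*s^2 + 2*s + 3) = 50*s^4 - 5*s^3 - 36*s^2 - 9*s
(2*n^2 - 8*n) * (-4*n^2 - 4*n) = -8*n^4 + 24*n^3 + 32*n^2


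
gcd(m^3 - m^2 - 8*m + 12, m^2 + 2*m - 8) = m - 2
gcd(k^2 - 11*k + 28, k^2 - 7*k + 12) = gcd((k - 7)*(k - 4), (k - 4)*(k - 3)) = k - 4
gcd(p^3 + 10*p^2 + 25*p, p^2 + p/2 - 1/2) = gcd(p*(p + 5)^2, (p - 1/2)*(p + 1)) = 1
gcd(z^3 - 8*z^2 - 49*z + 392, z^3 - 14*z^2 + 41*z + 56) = z^2 - 15*z + 56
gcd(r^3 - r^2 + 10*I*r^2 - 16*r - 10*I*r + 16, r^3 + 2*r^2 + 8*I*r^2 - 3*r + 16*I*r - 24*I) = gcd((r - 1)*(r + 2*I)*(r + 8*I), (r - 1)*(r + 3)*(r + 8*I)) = r^2 + r*(-1 + 8*I) - 8*I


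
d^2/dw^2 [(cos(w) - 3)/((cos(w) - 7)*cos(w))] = (5*sin(w)^4/cos(w)^3 + sin(w)^2 - 62 + 139/cos(w) + 126/cos(w)^2 - 299/cos(w)^3)/(cos(w) - 7)^3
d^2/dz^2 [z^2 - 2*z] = 2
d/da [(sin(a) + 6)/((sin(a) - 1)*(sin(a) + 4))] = (-12*sin(a) + cos(a)^2 - 23)*cos(a)/((sin(a) - 1)^2*(sin(a) + 4)^2)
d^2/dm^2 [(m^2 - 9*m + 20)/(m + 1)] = 60/(m^3 + 3*m^2 + 3*m + 1)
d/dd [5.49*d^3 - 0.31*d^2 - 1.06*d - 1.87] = 16.47*d^2 - 0.62*d - 1.06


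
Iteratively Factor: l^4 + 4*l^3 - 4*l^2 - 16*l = (l)*(l^3 + 4*l^2 - 4*l - 16) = l*(l - 2)*(l^2 + 6*l + 8) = l*(l - 2)*(l + 4)*(l + 2)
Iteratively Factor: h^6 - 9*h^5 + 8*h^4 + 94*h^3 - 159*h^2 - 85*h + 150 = (h - 5)*(h^5 - 4*h^4 - 12*h^3 + 34*h^2 + 11*h - 30) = (h - 5)*(h - 2)*(h^4 - 2*h^3 - 16*h^2 + 2*h + 15) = (h - 5)^2*(h - 2)*(h^3 + 3*h^2 - h - 3) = (h - 5)^2*(h - 2)*(h + 1)*(h^2 + 2*h - 3) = (h - 5)^2*(h - 2)*(h - 1)*(h + 1)*(h + 3)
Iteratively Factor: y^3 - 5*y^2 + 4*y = (y - 1)*(y^2 - 4*y) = y*(y - 1)*(y - 4)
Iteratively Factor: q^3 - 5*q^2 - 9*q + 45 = (q - 3)*(q^2 - 2*q - 15) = (q - 3)*(q + 3)*(q - 5)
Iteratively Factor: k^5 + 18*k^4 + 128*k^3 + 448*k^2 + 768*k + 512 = (k + 4)*(k^4 + 14*k^3 + 72*k^2 + 160*k + 128) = (k + 4)^2*(k^3 + 10*k^2 + 32*k + 32) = (k + 4)^3*(k^2 + 6*k + 8) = (k + 2)*(k + 4)^3*(k + 4)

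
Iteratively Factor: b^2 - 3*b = (b)*(b - 3)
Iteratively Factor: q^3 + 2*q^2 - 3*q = (q + 3)*(q^2 - q) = (q - 1)*(q + 3)*(q)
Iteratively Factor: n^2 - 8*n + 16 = (n - 4)*(n - 4)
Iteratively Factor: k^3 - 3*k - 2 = (k - 2)*(k^2 + 2*k + 1) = (k - 2)*(k + 1)*(k + 1)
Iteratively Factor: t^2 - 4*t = (t)*(t - 4)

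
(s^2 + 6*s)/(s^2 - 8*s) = (s + 6)/(s - 8)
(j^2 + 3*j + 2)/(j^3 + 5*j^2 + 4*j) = (j + 2)/(j*(j + 4))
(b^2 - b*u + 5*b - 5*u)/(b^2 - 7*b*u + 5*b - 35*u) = (-b + u)/(-b + 7*u)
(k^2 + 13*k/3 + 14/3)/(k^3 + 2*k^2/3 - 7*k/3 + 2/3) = (3*k + 7)/(3*k^2 - 4*k + 1)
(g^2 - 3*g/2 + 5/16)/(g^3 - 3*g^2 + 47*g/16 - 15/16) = (4*g - 1)/(4*g^2 - 7*g + 3)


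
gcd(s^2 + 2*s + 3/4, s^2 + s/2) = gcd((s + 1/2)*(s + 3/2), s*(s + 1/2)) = s + 1/2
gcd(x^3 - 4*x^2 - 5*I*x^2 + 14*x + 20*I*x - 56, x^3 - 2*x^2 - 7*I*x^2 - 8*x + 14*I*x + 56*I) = x^2 + x*(-4 - 7*I) + 28*I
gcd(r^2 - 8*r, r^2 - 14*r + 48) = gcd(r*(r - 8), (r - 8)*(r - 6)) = r - 8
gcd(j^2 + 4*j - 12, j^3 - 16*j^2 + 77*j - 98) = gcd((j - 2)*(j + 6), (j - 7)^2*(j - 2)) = j - 2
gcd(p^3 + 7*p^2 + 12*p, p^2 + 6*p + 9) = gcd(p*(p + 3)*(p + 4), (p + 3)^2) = p + 3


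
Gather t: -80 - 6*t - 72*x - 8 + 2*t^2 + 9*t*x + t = 2*t^2 + t*(9*x - 5) - 72*x - 88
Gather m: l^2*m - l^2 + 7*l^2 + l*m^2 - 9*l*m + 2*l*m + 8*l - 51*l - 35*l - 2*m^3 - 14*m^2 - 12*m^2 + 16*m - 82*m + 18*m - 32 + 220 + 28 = 6*l^2 - 78*l - 2*m^3 + m^2*(l - 26) + m*(l^2 - 7*l - 48) + 216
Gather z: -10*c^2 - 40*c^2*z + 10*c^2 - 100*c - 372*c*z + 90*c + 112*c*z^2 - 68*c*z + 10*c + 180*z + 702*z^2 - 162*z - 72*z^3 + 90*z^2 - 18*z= -72*z^3 + z^2*(112*c + 792) + z*(-40*c^2 - 440*c)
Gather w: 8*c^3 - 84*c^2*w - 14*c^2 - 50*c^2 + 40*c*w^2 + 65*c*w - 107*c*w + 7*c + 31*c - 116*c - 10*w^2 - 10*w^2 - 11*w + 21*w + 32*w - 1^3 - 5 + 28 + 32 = 8*c^3 - 64*c^2 - 78*c + w^2*(40*c - 20) + w*(-84*c^2 - 42*c + 42) + 54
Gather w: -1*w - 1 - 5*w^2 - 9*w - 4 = -5*w^2 - 10*w - 5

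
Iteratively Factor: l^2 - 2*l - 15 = (l + 3)*(l - 5)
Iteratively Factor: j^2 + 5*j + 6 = (j + 2)*(j + 3)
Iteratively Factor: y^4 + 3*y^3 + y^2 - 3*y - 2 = (y + 2)*(y^3 + y^2 - y - 1) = (y + 1)*(y + 2)*(y^2 - 1) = (y + 1)^2*(y + 2)*(y - 1)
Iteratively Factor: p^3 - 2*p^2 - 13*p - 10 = (p - 5)*(p^2 + 3*p + 2) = (p - 5)*(p + 2)*(p + 1)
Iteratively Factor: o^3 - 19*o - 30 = (o + 3)*(o^2 - 3*o - 10) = (o - 5)*(o + 3)*(o + 2)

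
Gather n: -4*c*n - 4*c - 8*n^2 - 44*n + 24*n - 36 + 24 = -4*c - 8*n^2 + n*(-4*c - 20) - 12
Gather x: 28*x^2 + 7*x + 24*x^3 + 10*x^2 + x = 24*x^3 + 38*x^2 + 8*x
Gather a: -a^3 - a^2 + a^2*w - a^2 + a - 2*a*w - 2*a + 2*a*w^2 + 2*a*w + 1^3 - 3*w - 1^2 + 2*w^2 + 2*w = -a^3 + a^2*(w - 2) + a*(2*w^2 - 1) + 2*w^2 - w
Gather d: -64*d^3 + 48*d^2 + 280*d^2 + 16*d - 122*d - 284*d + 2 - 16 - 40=-64*d^3 + 328*d^2 - 390*d - 54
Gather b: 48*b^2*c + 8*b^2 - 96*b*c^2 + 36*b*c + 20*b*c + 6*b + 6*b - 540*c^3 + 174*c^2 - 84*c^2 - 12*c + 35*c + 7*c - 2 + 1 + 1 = b^2*(48*c + 8) + b*(-96*c^2 + 56*c + 12) - 540*c^3 + 90*c^2 + 30*c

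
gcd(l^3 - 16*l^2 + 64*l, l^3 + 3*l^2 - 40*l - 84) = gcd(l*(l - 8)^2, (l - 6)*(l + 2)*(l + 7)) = 1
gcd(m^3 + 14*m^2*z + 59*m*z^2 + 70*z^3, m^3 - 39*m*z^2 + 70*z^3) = m + 7*z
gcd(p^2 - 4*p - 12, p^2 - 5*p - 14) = p + 2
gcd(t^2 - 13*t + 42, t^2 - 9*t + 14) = t - 7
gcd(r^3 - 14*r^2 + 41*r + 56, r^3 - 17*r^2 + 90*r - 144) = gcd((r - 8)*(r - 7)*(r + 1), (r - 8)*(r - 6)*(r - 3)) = r - 8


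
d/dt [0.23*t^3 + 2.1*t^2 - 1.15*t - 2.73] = 0.69*t^2 + 4.2*t - 1.15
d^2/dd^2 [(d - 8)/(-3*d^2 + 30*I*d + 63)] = 2*(4*(d - 8)*(d - 5*I)^2 + (3*d - 8 - 10*I)*(-d^2 + 10*I*d + 21))/(3*(-d^2 + 10*I*d + 21)^3)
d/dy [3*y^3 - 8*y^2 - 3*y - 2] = 9*y^2 - 16*y - 3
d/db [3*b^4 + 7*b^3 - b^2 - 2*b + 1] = 12*b^3 + 21*b^2 - 2*b - 2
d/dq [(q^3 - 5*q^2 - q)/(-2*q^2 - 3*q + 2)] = (-2*q^4 - 6*q^3 + 19*q^2 - 20*q - 2)/(4*q^4 + 12*q^3 + q^2 - 12*q + 4)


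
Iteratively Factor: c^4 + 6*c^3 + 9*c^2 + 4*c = (c)*(c^3 + 6*c^2 + 9*c + 4) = c*(c + 1)*(c^2 + 5*c + 4) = c*(c + 1)^2*(c + 4)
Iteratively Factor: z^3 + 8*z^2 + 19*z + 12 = (z + 3)*(z^2 + 5*z + 4) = (z + 1)*(z + 3)*(z + 4)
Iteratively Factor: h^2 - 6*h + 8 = (h - 2)*(h - 4)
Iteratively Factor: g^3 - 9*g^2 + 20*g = (g - 4)*(g^2 - 5*g) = g*(g - 4)*(g - 5)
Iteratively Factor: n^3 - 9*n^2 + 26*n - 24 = (n - 3)*(n^2 - 6*n + 8) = (n - 3)*(n - 2)*(n - 4)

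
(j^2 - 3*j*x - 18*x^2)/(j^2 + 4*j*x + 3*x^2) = (j - 6*x)/(j + x)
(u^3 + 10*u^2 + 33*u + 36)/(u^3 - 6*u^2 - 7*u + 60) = (u^2 + 7*u + 12)/(u^2 - 9*u + 20)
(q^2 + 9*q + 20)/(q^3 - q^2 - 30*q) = (q + 4)/(q*(q - 6))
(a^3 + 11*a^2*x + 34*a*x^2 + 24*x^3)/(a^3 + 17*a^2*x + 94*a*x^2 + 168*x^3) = (a + x)/(a + 7*x)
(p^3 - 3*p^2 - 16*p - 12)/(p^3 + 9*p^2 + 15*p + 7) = (p^2 - 4*p - 12)/(p^2 + 8*p + 7)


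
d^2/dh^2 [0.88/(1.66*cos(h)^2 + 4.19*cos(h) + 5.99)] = (-9.699712*(1 - cos(h)^2)^2 - 48.966016*cos(h)^3 + 14.701544*cos(h)^2 + 81.76366*cos(h) + 7.65094*cos(3*h) + 23.098064)/(1.66*cos(h)^2 + 4.19*cos(h) + 5.99)^3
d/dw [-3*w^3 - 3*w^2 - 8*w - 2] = -9*w^2 - 6*w - 8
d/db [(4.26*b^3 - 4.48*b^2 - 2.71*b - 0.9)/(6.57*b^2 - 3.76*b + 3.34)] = (27.9882*b^4 - 32.0352*b^3 + 77.3347*b^2 - 18.1004*b - 12.4354)/(43.1649*b^4 - 49.4064*b^3 + 58.0252*b^2 - 25.1168*b + 11.1556)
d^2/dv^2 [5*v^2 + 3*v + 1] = 10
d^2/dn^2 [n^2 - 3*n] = 2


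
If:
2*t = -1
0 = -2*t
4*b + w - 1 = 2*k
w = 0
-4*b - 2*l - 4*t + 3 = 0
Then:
No Solution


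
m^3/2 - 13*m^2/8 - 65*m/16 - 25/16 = (m/2 + 1/4)*(m - 5)*(m + 5/4)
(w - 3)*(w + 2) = w^2 - w - 6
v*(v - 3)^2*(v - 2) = v^4 - 8*v^3 + 21*v^2 - 18*v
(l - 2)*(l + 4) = l^2 + 2*l - 8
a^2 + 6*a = a*(a + 6)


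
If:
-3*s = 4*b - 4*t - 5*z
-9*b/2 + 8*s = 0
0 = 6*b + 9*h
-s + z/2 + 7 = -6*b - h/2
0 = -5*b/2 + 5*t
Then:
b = -3360/2627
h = 2240/2627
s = -1890/2627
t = -1680/2627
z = -2478/2627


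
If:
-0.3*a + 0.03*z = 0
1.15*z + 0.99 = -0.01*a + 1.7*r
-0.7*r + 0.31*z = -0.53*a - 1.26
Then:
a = 0.77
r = 5.78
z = 7.68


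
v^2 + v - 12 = (v - 3)*(v + 4)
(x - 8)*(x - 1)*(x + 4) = x^3 - 5*x^2 - 28*x + 32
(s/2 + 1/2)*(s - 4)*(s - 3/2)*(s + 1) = s^4/2 - 7*s^3/4 - 2*s^2 + 13*s/4 + 3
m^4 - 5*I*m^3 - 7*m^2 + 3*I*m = m*(m - 3*I)*(m - I)^2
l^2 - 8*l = l*(l - 8)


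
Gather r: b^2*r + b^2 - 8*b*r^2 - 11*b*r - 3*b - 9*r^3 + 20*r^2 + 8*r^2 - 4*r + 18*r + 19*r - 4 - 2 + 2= b^2 - 3*b - 9*r^3 + r^2*(28 - 8*b) + r*(b^2 - 11*b + 33) - 4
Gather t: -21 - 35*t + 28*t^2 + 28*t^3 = 28*t^3 + 28*t^2 - 35*t - 21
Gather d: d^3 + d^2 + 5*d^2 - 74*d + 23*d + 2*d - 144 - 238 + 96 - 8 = d^3 + 6*d^2 - 49*d - 294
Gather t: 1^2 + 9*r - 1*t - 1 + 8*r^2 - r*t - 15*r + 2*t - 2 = 8*r^2 - 6*r + t*(1 - r) - 2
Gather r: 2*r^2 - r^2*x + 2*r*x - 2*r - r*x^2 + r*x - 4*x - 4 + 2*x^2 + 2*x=r^2*(2 - x) + r*(-x^2 + 3*x - 2) + 2*x^2 - 2*x - 4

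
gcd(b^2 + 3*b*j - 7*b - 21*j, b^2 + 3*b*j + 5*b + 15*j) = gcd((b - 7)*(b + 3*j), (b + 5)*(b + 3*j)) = b + 3*j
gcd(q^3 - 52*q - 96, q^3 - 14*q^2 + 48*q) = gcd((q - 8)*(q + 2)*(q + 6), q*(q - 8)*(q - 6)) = q - 8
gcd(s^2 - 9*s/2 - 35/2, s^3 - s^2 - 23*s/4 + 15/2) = s + 5/2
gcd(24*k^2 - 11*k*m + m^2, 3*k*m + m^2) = 1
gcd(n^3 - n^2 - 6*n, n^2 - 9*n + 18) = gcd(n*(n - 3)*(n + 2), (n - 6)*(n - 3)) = n - 3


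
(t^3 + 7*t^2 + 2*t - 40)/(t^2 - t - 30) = (t^2 + 2*t - 8)/(t - 6)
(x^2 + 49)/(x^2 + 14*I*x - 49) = (x - 7*I)/(x + 7*I)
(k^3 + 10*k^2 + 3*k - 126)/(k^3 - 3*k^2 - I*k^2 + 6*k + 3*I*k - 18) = (k^2 + 13*k + 42)/(k^2 - I*k + 6)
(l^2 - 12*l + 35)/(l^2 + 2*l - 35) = (l - 7)/(l + 7)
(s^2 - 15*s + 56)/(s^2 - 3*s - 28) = (s - 8)/(s + 4)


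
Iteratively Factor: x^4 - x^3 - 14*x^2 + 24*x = (x + 4)*(x^3 - 5*x^2 + 6*x) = (x - 2)*(x + 4)*(x^2 - 3*x) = x*(x - 2)*(x + 4)*(x - 3)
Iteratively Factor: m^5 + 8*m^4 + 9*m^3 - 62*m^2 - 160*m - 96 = (m + 1)*(m^4 + 7*m^3 + 2*m^2 - 64*m - 96) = (m + 1)*(m + 4)*(m^3 + 3*m^2 - 10*m - 24) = (m + 1)*(m + 4)^2*(m^2 - m - 6) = (m + 1)*(m + 2)*(m + 4)^2*(m - 3)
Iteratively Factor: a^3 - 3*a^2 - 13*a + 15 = (a + 3)*(a^2 - 6*a + 5) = (a - 1)*(a + 3)*(a - 5)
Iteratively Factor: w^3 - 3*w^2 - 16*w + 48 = (w - 4)*(w^2 + w - 12) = (w - 4)*(w + 4)*(w - 3)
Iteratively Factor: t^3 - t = (t)*(t^2 - 1) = t*(t + 1)*(t - 1)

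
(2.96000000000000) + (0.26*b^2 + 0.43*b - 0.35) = 0.26*b^2 + 0.43*b + 2.61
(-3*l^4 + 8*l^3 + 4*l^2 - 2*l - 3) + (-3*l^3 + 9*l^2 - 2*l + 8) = -3*l^4 + 5*l^3 + 13*l^2 - 4*l + 5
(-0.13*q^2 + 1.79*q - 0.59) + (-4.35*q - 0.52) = -0.13*q^2 - 2.56*q - 1.11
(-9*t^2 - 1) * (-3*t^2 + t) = 27*t^4 - 9*t^3 + 3*t^2 - t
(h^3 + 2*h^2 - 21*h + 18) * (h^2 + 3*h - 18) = h^5 + 5*h^4 - 33*h^3 - 81*h^2 + 432*h - 324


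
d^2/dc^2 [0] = 0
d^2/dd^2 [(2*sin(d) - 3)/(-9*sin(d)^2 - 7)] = 2*(729*sin(d)^5 - 486*sin(d)^4 + 1107*sin(d)^2 - 383*sin(d) + 675*sin(3*d)/2 - 81*sin(5*d)/2 - 189)/(9*sin(d)^2 + 7)^3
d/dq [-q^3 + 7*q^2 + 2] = q*(14 - 3*q)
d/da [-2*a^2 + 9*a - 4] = 9 - 4*a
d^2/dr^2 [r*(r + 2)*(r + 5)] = 6*r + 14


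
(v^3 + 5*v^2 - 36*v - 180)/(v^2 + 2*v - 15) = (v^2 - 36)/(v - 3)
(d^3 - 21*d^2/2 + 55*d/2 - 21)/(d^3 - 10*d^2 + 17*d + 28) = (d^2 - 7*d/2 + 3)/(d^2 - 3*d - 4)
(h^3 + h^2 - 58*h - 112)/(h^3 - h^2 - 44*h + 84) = (h^2 - 6*h - 16)/(h^2 - 8*h + 12)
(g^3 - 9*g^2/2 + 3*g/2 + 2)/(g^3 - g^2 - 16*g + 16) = (g + 1/2)/(g + 4)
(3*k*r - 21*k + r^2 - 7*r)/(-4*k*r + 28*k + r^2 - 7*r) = (3*k + r)/(-4*k + r)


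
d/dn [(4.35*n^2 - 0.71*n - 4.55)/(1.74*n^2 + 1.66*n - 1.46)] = (8.4564*n^2 + 3.132*n + 8.5896)/(3.0276*n^4 + 5.7768*n^3 - 2.3252*n^2 - 4.8472*n + 2.1316)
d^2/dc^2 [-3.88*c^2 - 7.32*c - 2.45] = -7.76000000000000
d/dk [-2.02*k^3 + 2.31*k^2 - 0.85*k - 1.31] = -6.06*k^2 + 4.62*k - 0.85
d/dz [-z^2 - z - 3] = -2*z - 1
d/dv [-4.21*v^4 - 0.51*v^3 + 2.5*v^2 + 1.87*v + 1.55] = -16.84*v^3 - 1.53*v^2 + 5.0*v + 1.87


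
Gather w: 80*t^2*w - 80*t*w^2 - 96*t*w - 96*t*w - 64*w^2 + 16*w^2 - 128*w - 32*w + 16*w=w^2*(-80*t - 48) + w*(80*t^2 - 192*t - 144)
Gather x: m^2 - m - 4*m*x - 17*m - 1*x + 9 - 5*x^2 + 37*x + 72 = m^2 - 18*m - 5*x^2 + x*(36 - 4*m) + 81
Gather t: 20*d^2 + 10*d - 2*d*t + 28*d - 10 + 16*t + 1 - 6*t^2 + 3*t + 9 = 20*d^2 + 38*d - 6*t^2 + t*(19 - 2*d)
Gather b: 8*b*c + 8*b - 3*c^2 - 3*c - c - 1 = b*(8*c + 8) - 3*c^2 - 4*c - 1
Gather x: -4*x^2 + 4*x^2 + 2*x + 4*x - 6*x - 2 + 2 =0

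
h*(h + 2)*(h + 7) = h^3 + 9*h^2 + 14*h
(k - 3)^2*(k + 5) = k^3 - k^2 - 21*k + 45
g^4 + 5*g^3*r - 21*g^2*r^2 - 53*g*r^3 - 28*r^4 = (g - 4*r)*(g + r)^2*(g + 7*r)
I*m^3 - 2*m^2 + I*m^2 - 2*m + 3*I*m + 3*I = (m + 1)*(m + 3*I)*(I*m + 1)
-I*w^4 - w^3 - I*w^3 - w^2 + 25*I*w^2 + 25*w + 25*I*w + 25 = (w - 5)*(w + 5)*(w - I)*(-I*w - I)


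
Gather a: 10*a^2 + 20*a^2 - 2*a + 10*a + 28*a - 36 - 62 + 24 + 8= 30*a^2 + 36*a - 66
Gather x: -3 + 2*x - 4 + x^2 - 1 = x^2 + 2*x - 8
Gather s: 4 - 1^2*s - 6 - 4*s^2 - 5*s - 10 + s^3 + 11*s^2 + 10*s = s^3 + 7*s^2 + 4*s - 12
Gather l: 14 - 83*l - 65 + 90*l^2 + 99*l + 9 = 90*l^2 + 16*l - 42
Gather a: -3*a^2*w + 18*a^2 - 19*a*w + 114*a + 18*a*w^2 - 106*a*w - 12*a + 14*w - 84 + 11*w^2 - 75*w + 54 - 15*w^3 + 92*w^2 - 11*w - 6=a^2*(18 - 3*w) + a*(18*w^2 - 125*w + 102) - 15*w^3 + 103*w^2 - 72*w - 36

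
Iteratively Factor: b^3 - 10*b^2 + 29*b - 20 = (b - 1)*(b^2 - 9*b + 20) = (b - 4)*(b - 1)*(b - 5)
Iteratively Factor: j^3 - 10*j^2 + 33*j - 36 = (j - 3)*(j^2 - 7*j + 12) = (j - 4)*(j - 3)*(j - 3)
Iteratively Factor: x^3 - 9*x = (x - 3)*(x^2 + 3*x) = (x - 3)*(x + 3)*(x)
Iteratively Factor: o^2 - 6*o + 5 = (o - 5)*(o - 1)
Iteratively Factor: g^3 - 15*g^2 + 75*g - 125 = (g - 5)*(g^2 - 10*g + 25) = (g - 5)^2*(g - 5)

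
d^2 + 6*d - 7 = (d - 1)*(d + 7)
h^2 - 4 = (h - 2)*(h + 2)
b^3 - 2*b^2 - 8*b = b*(b - 4)*(b + 2)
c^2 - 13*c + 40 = (c - 8)*(c - 5)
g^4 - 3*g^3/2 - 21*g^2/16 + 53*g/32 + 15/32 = (g - 3/2)*(g - 5/4)*(g + 1/4)*(g + 1)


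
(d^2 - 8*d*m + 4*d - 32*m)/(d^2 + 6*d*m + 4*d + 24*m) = (d - 8*m)/(d + 6*m)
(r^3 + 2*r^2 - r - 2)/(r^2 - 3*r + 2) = (r^2 + 3*r + 2)/(r - 2)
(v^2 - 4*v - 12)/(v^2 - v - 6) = (v - 6)/(v - 3)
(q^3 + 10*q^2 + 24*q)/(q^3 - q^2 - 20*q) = (q + 6)/(q - 5)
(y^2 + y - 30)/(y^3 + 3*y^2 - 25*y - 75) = (y + 6)/(y^2 + 8*y + 15)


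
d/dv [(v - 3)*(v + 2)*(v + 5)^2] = 4*v^3 + 27*v^2 + 18*v - 85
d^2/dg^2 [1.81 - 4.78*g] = 0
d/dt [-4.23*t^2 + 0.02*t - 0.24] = 0.02 - 8.46*t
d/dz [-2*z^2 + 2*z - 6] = 2 - 4*z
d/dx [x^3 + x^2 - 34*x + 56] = 3*x^2 + 2*x - 34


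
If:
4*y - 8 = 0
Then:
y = 2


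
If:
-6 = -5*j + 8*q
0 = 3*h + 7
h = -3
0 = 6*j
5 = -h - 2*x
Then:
No Solution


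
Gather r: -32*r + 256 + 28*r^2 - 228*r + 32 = 28*r^2 - 260*r + 288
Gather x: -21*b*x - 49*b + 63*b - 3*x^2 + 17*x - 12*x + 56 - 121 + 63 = 14*b - 3*x^2 + x*(5 - 21*b) - 2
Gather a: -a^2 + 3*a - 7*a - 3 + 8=-a^2 - 4*a + 5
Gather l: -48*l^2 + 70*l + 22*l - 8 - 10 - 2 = -48*l^2 + 92*l - 20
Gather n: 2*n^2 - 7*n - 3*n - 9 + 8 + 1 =2*n^2 - 10*n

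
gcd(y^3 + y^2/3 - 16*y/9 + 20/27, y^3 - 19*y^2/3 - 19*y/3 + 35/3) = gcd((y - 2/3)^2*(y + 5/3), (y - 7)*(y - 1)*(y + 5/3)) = y + 5/3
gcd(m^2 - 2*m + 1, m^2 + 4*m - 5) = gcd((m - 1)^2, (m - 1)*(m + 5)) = m - 1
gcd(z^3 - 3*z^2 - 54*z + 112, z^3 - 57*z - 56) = z^2 - z - 56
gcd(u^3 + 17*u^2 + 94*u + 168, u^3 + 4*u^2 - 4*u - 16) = u + 4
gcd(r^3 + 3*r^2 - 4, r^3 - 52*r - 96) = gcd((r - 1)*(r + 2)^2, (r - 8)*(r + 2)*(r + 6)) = r + 2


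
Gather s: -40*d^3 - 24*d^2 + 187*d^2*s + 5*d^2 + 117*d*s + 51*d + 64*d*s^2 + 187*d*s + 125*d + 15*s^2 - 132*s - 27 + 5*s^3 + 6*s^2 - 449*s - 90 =-40*d^3 - 19*d^2 + 176*d + 5*s^3 + s^2*(64*d + 21) + s*(187*d^2 + 304*d - 581) - 117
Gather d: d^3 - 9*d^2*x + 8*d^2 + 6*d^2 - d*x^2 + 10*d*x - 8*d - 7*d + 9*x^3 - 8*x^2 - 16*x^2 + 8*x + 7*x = d^3 + d^2*(14 - 9*x) + d*(-x^2 + 10*x - 15) + 9*x^3 - 24*x^2 + 15*x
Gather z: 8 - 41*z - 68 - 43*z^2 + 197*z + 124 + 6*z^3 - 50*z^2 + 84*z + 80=6*z^3 - 93*z^2 + 240*z + 144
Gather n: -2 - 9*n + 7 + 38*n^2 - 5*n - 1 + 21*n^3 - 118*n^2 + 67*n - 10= 21*n^3 - 80*n^2 + 53*n - 6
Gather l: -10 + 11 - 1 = 0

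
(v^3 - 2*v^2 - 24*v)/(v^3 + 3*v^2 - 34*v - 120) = v/(v + 5)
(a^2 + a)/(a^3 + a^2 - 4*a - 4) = a/(a^2 - 4)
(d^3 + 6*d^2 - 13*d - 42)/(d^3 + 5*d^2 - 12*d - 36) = (d + 7)/(d + 6)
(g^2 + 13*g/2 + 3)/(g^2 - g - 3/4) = 2*(g + 6)/(2*g - 3)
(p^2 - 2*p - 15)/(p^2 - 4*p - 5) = (p + 3)/(p + 1)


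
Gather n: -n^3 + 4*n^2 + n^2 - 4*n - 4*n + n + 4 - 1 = -n^3 + 5*n^2 - 7*n + 3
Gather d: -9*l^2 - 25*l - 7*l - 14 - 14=-9*l^2 - 32*l - 28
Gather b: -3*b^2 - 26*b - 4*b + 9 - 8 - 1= -3*b^2 - 30*b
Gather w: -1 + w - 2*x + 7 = w - 2*x + 6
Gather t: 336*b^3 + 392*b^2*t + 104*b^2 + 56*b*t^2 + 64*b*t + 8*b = 336*b^3 + 104*b^2 + 56*b*t^2 + 8*b + t*(392*b^2 + 64*b)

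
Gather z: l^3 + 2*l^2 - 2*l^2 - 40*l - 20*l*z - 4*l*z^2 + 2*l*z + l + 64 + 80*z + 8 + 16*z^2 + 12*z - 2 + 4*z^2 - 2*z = l^3 - 39*l + z^2*(20 - 4*l) + z*(90 - 18*l) + 70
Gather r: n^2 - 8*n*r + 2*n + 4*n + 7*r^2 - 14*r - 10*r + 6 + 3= n^2 + 6*n + 7*r^2 + r*(-8*n - 24) + 9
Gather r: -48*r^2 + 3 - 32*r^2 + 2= 5 - 80*r^2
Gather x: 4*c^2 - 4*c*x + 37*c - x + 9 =4*c^2 + 37*c + x*(-4*c - 1) + 9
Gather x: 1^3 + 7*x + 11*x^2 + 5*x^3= 5*x^3 + 11*x^2 + 7*x + 1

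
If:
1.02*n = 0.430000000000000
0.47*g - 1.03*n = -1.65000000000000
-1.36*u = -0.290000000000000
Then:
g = -2.59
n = 0.42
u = 0.21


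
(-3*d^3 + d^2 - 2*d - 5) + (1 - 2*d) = -3*d^3 + d^2 - 4*d - 4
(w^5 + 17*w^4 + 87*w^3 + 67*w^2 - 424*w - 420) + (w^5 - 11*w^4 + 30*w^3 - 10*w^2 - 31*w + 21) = 2*w^5 + 6*w^4 + 117*w^3 + 57*w^2 - 455*w - 399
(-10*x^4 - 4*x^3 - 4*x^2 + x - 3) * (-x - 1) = 10*x^5 + 14*x^4 + 8*x^3 + 3*x^2 + 2*x + 3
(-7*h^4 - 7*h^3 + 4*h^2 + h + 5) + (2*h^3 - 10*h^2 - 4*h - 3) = -7*h^4 - 5*h^3 - 6*h^2 - 3*h + 2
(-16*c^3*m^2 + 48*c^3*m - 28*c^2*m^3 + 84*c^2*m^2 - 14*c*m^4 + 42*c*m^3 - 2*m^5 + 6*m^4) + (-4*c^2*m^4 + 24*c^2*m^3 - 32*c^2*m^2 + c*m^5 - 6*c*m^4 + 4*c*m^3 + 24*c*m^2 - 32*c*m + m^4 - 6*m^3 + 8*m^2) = -16*c^3*m^2 + 48*c^3*m - 4*c^2*m^4 - 4*c^2*m^3 + 52*c^2*m^2 + c*m^5 - 20*c*m^4 + 46*c*m^3 + 24*c*m^2 - 32*c*m - 2*m^5 + 7*m^4 - 6*m^3 + 8*m^2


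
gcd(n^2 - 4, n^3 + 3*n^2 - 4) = n + 2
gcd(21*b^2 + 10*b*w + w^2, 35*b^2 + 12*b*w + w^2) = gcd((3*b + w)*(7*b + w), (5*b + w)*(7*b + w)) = 7*b + w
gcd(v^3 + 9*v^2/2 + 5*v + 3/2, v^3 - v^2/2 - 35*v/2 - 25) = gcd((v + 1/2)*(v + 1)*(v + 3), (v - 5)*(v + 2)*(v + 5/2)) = 1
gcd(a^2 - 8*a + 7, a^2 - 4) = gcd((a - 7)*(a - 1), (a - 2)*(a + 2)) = 1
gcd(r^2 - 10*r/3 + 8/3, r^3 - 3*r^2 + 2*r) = r - 2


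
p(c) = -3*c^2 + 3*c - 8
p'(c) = 3 - 6*c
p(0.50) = -7.25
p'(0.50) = 0.00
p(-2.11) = -27.69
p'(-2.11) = 15.66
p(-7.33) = -191.18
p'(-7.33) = 46.98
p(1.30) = -9.17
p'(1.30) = -4.80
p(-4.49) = -81.95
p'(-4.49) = 29.94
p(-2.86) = -41.12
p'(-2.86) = 20.16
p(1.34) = -9.37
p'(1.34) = -5.04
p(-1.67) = -21.38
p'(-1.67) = 13.02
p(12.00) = -404.00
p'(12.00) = -69.00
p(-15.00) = -728.00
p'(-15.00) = 93.00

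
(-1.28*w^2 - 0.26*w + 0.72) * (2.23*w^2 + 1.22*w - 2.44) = -2.8544*w^4 - 2.1414*w^3 + 4.4116*w^2 + 1.5128*w - 1.7568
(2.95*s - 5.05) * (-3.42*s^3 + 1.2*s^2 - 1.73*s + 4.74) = -10.089*s^4 + 20.811*s^3 - 11.1635*s^2 + 22.7195*s - 23.937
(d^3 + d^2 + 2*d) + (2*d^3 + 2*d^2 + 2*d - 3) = 3*d^3 + 3*d^2 + 4*d - 3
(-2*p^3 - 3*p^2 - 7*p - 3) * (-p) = 2*p^4 + 3*p^3 + 7*p^2 + 3*p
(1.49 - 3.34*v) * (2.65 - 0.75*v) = 2.505*v^2 - 9.9685*v + 3.9485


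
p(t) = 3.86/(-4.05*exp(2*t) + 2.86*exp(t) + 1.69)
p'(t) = 3.86*(8.1*exp(2*t) - 2.86*exp(t))/(-4.05*exp(2*t) + 2.86*exp(t) + 1.69)^2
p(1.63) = -0.04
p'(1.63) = 0.10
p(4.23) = -0.00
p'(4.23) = 0.00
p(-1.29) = 1.78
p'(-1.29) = -0.14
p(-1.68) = 1.85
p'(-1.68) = -0.22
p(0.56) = -0.68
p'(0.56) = 2.34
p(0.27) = -2.55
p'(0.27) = 17.11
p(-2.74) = 2.08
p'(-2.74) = -0.17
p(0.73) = -0.39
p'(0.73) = 1.16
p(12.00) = 0.00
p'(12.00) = 0.00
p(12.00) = 0.00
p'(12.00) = 0.00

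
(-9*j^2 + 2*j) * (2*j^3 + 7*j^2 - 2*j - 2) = -18*j^5 - 59*j^4 + 32*j^3 + 14*j^2 - 4*j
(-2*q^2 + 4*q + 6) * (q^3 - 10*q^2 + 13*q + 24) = -2*q^5 + 24*q^4 - 60*q^3 - 56*q^2 + 174*q + 144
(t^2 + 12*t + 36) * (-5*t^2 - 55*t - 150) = -5*t^4 - 115*t^3 - 990*t^2 - 3780*t - 5400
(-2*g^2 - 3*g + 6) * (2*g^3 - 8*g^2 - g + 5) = -4*g^5 + 10*g^4 + 38*g^3 - 55*g^2 - 21*g + 30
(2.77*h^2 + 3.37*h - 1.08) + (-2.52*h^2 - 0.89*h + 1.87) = 0.25*h^2 + 2.48*h + 0.79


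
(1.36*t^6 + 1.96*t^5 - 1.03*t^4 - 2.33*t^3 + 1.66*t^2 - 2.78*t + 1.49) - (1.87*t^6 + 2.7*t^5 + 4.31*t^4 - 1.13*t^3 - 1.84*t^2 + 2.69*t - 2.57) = -0.51*t^6 - 0.74*t^5 - 5.34*t^4 - 1.2*t^3 + 3.5*t^2 - 5.47*t + 4.06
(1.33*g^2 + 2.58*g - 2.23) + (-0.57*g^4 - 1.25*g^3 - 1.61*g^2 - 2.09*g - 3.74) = -0.57*g^4 - 1.25*g^3 - 0.28*g^2 + 0.49*g - 5.97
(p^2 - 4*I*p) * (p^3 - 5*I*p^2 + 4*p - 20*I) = p^5 - 9*I*p^4 - 16*p^3 - 36*I*p^2 - 80*p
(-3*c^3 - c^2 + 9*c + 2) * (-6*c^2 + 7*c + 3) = 18*c^5 - 15*c^4 - 70*c^3 + 48*c^2 + 41*c + 6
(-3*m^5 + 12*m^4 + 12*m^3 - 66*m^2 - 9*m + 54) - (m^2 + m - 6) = -3*m^5 + 12*m^4 + 12*m^3 - 67*m^2 - 10*m + 60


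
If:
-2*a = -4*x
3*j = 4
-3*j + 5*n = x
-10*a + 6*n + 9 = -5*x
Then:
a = 2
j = 4/3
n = 1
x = 1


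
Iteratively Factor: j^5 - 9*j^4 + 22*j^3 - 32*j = (j - 4)*(j^4 - 5*j^3 + 2*j^2 + 8*j) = (j - 4)^2*(j^3 - j^2 - 2*j) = (j - 4)^2*(j + 1)*(j^2 - 2*j) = j*(j - 4)^2*(j + 1)*(j - 2)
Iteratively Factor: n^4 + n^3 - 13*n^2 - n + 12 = (n + 4)*(n^3 - 3*n^2 - n + 3) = (n - 3)*(n + 4)*(n^2 - 1) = (n - 3)*(n - 1)*(n + 4)*(n + 1)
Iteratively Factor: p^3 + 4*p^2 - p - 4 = (p + 1)*(p^2 + 3*p - 4) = (p - 1)*(p + 1)*(p + 4)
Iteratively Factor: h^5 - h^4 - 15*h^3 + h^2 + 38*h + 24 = (h + 3)*(h^4 - 4*h^3 - 3*h^2 + 10*h + 8) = (h - 2)*(h + 3)*(h^3 - 2*h^2 - 7*h - 4) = (h - 2)*(h + 1)*(h + 3)*(h^2 - 3*h - 4) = (h - 4)*(h - 2)*(h + 1)*(h + 3)*(h + 1)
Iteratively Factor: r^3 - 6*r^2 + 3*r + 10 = (r - 2)*(r^2 - 4*r - 5) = (r - 2)*(r + 1)*(r - 5)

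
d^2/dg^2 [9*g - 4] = 0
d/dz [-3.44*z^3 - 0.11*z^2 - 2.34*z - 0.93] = -10.32*z^2 - 0.22*z - 2.34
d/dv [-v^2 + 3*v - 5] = 3 - 2*v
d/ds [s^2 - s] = 2*s - 1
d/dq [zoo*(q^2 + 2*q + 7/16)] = zoo*(q + 1)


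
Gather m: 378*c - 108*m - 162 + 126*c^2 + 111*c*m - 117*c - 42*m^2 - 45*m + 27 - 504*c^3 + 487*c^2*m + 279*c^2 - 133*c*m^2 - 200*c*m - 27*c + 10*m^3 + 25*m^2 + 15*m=-504*c^3 + 405*c^2 + 234*c + 10*m^3 + m^2*(-133*c - 17) + m*(487*c^2 - 89*c - 138) - 135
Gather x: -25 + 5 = -20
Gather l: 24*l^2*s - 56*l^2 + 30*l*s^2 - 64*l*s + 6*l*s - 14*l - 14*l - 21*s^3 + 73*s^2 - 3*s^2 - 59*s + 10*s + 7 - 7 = l^2*(24*s - 56) + l*(30*s^2 - 58*s - 28) - 21*s^3 + 70*s^2 - 49*s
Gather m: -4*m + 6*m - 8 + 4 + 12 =2*m + 8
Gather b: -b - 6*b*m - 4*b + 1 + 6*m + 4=b*(-6*m - 5) + 6*m + 5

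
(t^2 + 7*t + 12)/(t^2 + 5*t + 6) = (t + 4)/(t + 2)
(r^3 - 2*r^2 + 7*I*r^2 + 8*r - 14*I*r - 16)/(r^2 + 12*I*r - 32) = (r^2 - r*(2 + I) + 2*I)/(r + 4*I)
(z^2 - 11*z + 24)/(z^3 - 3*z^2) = (z - 8)/z^2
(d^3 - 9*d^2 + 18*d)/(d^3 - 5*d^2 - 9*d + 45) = d*(d - 6)/(d^2 - 2*d - 15)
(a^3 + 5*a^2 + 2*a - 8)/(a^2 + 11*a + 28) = (a^2 + a - 2)/(a + 7)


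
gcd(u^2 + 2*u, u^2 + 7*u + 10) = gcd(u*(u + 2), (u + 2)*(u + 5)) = u + 2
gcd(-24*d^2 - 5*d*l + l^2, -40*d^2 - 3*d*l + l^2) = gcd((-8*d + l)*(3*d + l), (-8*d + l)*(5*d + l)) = 8*d - l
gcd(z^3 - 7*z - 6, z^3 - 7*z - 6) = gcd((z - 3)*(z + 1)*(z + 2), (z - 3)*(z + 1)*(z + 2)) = z^3 - 7*z - 6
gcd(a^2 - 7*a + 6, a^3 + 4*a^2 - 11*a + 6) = a - 1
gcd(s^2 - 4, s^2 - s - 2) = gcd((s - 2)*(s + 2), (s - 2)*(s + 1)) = s - 2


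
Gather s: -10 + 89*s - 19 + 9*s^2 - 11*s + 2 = 9*s^2 + 78*s - 27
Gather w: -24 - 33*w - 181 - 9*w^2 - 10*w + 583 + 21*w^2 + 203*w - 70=12*w^2 + 160*w + 308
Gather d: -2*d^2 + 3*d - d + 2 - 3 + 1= -2*d^2 + 2*d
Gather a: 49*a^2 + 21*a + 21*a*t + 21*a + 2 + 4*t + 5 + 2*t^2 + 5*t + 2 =49*a^2 + a*(21*t + 42) + 2*t^2 + 9*t + 9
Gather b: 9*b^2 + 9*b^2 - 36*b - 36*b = 18*b^2 - 72*b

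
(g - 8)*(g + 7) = g^2 - g - 56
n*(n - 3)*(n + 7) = n^3 + 4*n^2 - 21*n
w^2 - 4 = (w - 2)*(w + 2)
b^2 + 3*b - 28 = (b - 4)*(b + 7)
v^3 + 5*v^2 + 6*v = v*(v + 2)*(v + 3)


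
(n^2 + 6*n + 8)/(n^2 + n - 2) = (n + 4)/(n - 1)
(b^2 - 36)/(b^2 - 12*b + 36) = (b + 6)/(b - 6)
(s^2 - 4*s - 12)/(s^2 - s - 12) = (-s^2 + 4*s + 12)/(-s^2 + s + 12)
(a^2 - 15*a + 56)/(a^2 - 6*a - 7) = (a - 8)/(a + 1)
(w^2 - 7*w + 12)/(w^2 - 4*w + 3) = (w - 4)/(w - 1)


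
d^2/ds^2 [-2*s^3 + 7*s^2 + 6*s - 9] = 14 - 12*s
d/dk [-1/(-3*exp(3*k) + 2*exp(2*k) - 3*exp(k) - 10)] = (-9*exp(2*k) + 4*exp(k) - 3)*exp(k)/(3*exp(3*k) - 2*exp(2*k) + 3*exp(k) + 10)^2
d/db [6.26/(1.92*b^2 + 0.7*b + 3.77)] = (-24.0384*b - 4.382)/(1.92*b^2 + 0.7*b + 3.77)^2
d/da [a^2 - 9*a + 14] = 2*a - 9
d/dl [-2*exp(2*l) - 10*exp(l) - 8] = (-4*exp(l) - 10)*exp(l)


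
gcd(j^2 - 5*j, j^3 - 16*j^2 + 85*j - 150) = j - 5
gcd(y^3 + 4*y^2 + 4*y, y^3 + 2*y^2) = y^2 + 2*y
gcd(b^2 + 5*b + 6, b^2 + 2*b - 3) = b + 3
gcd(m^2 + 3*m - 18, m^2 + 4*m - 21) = m - 3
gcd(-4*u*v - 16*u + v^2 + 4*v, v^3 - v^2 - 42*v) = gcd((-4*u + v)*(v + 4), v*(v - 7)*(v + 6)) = 1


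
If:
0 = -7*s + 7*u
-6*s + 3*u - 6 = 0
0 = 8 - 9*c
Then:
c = 8/9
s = -2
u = -2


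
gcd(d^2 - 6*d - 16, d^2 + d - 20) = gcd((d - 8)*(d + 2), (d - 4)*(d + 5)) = 1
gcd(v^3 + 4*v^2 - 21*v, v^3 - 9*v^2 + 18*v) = v^2 - 3*v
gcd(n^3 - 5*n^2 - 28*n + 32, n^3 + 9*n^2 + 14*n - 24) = n^2 + 3*n - 4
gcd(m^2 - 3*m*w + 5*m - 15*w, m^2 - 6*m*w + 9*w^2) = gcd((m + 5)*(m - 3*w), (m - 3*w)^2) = -m + 3*w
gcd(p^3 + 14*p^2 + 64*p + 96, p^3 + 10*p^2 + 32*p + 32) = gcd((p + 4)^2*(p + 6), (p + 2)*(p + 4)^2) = p^2 + 8*p + 16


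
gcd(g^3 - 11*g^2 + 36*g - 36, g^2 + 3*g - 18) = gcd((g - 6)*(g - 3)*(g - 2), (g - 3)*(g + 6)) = g - 3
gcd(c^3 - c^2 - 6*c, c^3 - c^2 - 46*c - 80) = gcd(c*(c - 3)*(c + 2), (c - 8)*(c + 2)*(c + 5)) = c + 2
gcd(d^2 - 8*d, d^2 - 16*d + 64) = d - 8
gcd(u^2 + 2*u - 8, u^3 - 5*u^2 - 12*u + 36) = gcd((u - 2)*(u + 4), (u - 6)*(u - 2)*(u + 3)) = u - 2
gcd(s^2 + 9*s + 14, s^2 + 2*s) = s + 2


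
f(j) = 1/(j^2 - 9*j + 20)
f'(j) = (9 - 2*j)/(j^2 - 9*j + 20)^2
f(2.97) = 0.48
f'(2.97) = 0.70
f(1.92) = 0.16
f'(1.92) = 0.13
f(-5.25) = 0.01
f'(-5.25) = 0.00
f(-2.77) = 0.02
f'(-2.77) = 0.01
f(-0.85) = 0.04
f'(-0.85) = 0.01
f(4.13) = -8.84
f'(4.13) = 57.85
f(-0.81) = 0.04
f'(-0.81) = 0.01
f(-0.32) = 0.04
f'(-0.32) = 0.02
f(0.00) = 0.05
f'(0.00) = 0.02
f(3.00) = 0.50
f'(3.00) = 0.75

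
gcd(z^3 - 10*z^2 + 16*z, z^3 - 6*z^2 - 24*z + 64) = z^2 - 10*z + 16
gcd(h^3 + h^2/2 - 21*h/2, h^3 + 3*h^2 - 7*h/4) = h^2 + 7*h/2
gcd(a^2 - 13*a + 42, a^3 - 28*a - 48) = a - 6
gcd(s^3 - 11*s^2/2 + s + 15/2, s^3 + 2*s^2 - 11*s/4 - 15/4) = s^2 - s/2 - 3/2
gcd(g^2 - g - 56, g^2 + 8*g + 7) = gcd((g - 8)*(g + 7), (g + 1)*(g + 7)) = g + 7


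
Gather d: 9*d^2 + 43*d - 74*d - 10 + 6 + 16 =9*d^2 - 31*d + 12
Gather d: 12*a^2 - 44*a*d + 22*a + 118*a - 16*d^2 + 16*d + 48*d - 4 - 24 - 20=12*a^2 + 140*a - 16*d^2 + d*(64 - 44*a) - 48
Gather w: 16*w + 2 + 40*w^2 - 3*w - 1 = 40*w^2 + 13*w + 1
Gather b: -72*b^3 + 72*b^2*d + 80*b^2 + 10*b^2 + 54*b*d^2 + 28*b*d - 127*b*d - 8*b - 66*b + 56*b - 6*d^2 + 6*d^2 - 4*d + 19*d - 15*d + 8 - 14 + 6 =-72*b^3 + b^2*(72*d + 90) + b*(54*d^2 - 99*d - 18)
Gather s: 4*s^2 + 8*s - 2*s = 4*s^2 + 6*s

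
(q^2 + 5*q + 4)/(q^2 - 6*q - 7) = (q + 4)/(q - 7)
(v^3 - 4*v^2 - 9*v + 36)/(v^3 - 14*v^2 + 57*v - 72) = (v^2 - v - 12)/(v^2 - 11*v + 24)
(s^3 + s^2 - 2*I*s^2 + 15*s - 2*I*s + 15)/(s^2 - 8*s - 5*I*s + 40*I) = (s^2 + s*(1 + 3*I) + 3*I)/(s - 8)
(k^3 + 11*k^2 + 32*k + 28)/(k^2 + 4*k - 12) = (k^3 + 11*k^2 + 32*k + 28)/(k^2 + 4*k - 12)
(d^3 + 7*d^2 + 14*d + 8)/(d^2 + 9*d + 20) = (d^2 + 3*d + 2)/(d + 5)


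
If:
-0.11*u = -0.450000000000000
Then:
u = 4.09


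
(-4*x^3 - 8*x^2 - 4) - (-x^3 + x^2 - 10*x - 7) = -3*x^3 - 9*x^2 + 10*x + 3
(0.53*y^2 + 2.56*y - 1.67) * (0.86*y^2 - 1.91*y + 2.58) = 0.4558*y^4 + 1.1893*y^3 - 4.9584*y^2 + 9.7945*y - 4.3086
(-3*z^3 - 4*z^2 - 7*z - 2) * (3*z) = -9*z^4 - 12*z^3 - 21*z^2 - 6*z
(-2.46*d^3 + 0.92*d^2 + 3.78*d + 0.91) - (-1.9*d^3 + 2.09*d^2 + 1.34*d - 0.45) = -0.56*d^3 - 1.17*d^2 + 2.44*d + 1.36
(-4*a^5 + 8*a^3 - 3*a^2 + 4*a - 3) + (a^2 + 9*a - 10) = -4*a^5 + 8*a^3 - 2*a^2 + 13*a - 13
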